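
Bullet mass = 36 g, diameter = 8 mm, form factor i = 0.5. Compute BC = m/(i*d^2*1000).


BC = m/(i*d^2*1000) = 36/(0.5 * 8^2 * 1000) = 0.001125

0.001125


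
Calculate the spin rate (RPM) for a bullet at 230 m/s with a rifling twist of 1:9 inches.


twist_m = 9*0.0254 = 0.2286 m
spin = v/twist = 230/0.2286 = 1006.124 rev/s
RPM = spin*60 = 1006.124*60 ≈ 60367 RPM

60367 RPM


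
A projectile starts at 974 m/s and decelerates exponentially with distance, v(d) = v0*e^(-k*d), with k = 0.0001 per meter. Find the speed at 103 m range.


v = v0*exp(-k*d) = 974*exp(-0.0001*103) = 964 m/s

964 m/s


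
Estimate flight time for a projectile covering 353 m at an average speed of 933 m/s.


t = d/v = 353/933 = 0.3783 s

0.3783 s


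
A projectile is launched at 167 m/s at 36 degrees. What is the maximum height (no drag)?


H = (v0*sin(theta))^2 / (2g) = (167*sin(36°))^2 / (2*9.81) = 491.1 m

491.1 m


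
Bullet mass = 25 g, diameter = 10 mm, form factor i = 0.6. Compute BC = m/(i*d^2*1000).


BC = m/(i*d^2*1000) = 25/(0.6 * 10^2 * 1000) = 0.0004167

0.0004167


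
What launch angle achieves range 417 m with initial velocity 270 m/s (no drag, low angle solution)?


sin(2*theta) = R*g/v0^2 = 417*9.81/270^2 = 0.0561148, theta = arcsin(0.0561148)/2 = 1.608°

1.608 degrees


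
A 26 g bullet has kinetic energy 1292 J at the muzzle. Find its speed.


v = sqrt(2*E/m) = sqrt(2*1292/0.026) = 315.3 m/s

315.3 m/s


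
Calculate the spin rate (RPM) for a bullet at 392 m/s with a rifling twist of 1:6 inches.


twist_m = 6*0.0254 = 0.1524 m
spin = v/twist = 392/0.1524 = 2572.178 rev/s
RPM = spin*60 = 2572.178*60 ≈ 154331 RPM

154331 RPM


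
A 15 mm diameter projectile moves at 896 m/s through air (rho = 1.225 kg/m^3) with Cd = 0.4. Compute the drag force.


A = pi*(d/2)^2 = pi*(15/2000)^2 = 1.76715e-04 m^2
Fd = 0.5*Cd*rho*A*v^2 = 0.5*0.4*1.225*1.76715e-04*896^2 = 34.76 N

34.76 N


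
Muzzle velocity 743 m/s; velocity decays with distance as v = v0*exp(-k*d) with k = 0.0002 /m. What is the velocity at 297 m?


v = v0*exp(-k*d) = 743*exp(-0.0002*297) = 700.2 m/s

700.2 m/s


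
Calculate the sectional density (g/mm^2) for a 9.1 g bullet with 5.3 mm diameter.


SD = m/d^2 = 9.1/5.3^2 = 0.324 g/mm^2

0.324 g/mm^2


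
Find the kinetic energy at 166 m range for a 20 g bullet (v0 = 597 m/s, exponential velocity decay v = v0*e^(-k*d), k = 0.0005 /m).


v = v0*exp(-k*d) = 597*exp(-0.0005*166) = 549.45 m/s
E = 0.5*m*v^2 = 0.5*0.02*549.45^2 = 3019 J

3019 J


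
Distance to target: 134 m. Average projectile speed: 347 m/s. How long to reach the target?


t = d/v = 134/347 = 0.3862 s

0.3862 s


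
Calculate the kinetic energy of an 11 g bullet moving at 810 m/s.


E = 0.5*m*v^2 = 0.5*0.011*810^2 = 3609 J

3609 J


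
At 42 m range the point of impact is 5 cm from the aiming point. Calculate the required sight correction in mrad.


1 mrad subtends 1 cm per 10 m of range, so adj = error_cm / (dist_m / 10) = 5 / (42/10) = 1.19 mrad

1.19 mrad


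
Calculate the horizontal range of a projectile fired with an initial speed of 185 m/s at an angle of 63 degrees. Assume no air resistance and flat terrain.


R = v0^2 * sin(2*theta) / g = 185^2 * sin(2*63°) / 9.81 = 2822 m

2822 m


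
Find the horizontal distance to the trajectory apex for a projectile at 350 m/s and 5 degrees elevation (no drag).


R = v0^2*sin(2*theta)/g = 350^2*sin(2*5°)/9.81 = 2168.39 m
apex_dist = R/2 = 2168.39/2 = 1084 m

1084 m


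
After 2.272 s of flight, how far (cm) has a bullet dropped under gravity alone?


drop = 0.5*g*t^2 = 0.5*9.81*2.272^2 = 25.3195 m ≈ 2532 cm

2532 cm


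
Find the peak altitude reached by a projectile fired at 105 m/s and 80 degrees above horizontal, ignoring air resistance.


H = (v0*sin(theta))^2 / (2g) = (105*sin(80°))^2 / (2*9.81) = 545 m

545 m


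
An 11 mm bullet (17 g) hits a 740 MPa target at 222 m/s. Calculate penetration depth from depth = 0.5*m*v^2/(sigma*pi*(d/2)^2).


A = pi*(d/2)^2 = pi*(11/2)^2 = 95.0332 mm^2
E = 0.5*m*v^2 = 0.5*0.017*222^2 = 418.914 J
depth = E/(sigma*A) = 418.914 J / (740 MPa * 95.0332 mm^2) = 418.914/(740 * 95.0332) m = 0.00595687 m ≈ 5.957 mm

5.957 mm


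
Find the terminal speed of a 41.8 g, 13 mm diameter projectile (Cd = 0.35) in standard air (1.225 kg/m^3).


A = pi*(d/2)^2 = pi*(13/2000)^2 = 1.32732e-04 m^2
vt = sqrt(2mg/(Cd*rho*A)) = sqrt(2*0.0418*9.81/(0.35 * 1.225 * 1.32732e-04)) = 120 m/s

120 m/s


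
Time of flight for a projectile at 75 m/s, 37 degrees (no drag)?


T = 2*v0*sin(theta)/g = 2*75*sin(37°)/9.81 = 9.202 s

9.202 s


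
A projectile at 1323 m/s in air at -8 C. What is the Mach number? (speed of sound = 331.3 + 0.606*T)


a = 331.3 + 0.606*(-8) = 326.452 m/s
M = v/a = 1323/326.452 = 4.053

4.053


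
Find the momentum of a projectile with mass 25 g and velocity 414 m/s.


p = m*v = 0.025*414 = 10.35 kg·m/s

10.35 kg·m/s


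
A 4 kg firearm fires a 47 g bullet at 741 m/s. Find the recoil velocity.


v_recoil = m_p * v_p / m_gun = 0.047 * 741 / 4 = 8.707 m/s

8.707 m/s


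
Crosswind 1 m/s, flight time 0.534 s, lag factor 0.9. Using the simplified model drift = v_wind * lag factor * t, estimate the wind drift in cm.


drift = v_wind * lag * t = 1 * 0.9 * 0.534 = 0.4806 m ≈ 48.06 cm

48.06 cm


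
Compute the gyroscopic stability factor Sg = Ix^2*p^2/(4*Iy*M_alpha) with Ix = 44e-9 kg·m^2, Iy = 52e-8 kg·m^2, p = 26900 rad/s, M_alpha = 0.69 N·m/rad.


Sg = Ix^2 * p^2 / (4 * Iy * M_alpha) = (44e-9)^2 * 26900^2 / (4 * 52e-8 * 0.69) = 0.9761

0.9761


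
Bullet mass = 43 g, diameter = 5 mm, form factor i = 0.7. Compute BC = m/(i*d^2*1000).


BC = m/(i*d^2*1000) = 43/(0.7 * 5^2 * 1000) = 0.002457

0.002457


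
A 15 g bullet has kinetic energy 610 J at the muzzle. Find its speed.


v = sqrt(2*E/m) = sqrt(2*610/0.015) = 285.2 m/s

285.2 m/s


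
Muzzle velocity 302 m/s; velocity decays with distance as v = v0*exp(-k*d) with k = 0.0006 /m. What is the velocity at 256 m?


v = v0*exp(-k*d) = 302*exp(-0.0006*256) = 259 m/s

259 m/s


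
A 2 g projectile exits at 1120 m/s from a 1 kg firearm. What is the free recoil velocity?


v_recoil = m_p * v_p / m_gun = 0.002 * 1120 / 1 = 2.24 m/s

2.24 m/s


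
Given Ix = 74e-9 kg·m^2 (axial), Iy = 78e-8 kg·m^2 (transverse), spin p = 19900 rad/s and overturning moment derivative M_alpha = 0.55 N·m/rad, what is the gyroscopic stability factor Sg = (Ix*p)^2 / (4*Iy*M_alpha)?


Sg = Ix^2 * p^2 / (4 * Iy * M_alpha) = (74e-9)^2 * 19900^2 / (4 * 78e-8 * 0.55) = 1.264

1.264


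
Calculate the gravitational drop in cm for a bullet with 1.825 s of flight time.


drop = 0.5*g*t^2 = 0.5*9.81*1.825^2 = 16.3367 m ≈ 1634 cm

1634 cm


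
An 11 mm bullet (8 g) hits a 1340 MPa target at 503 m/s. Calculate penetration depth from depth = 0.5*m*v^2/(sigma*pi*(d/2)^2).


A = pi*(d/2)^2 = pi*(11/2)^2 = 95.0332 mm^2
E = 0.5*m*v^2 = 0.5*0.008*503^2 = 1012.04 J
depth = E/(sigma*A) = 1012.04 J / (1340 MPa * 95.0332 mm^2) = 1012.04/(1340 * 95.0332) m = 0.00794723 m ≈ 7.947 mm

7.947 mm


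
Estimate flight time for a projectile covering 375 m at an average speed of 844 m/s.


t = d/v = 375/844 = 0.4443 s

0.4443 s


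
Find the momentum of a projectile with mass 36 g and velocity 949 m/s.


p = m*v = 0.036*949 = 34.16 kg·m/s

34.16 kg·m/s


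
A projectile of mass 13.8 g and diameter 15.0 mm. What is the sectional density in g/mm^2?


SD = m/d^2 = 13.8/15.0^2 = 0.06133 g/mm^2

0.06133 g/mm^2


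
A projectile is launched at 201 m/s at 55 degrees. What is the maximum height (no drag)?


H = (v0*sin(theta))^2 / (2g) = (201*sin(55°))^2 / (2*9.81) = 1382 m

1382 m


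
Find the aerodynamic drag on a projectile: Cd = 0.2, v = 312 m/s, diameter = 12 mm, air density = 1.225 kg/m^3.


A = pi*(d/2)^2 = pi*(12/2000)^2 = 1.13097e-04 m^2
Fd = 0.5*Cd*rho*A*v^2 = 0.5*0.2*1.225*1.13097e-04*312^2 = 1.349 N

1.349 N


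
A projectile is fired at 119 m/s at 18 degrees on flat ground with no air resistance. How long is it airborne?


T = 2*v0*sin(theta)/g = 2*119*sin(18°)/9.81 = 7.497 s

7.497 s


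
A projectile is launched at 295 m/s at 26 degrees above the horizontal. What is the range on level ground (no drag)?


R = v0^2 * sin(2*theta) / g = 295^2 * sin(2*26°) / 9.81 = 6990 m

6990 m


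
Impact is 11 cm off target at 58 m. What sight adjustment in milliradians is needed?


1 mrad subtends 1 cm per 10 m of range, so adj = error_cm / (dist_m / 10) = 11 / (58/10) = 1.897 mrad

1.897 mrad


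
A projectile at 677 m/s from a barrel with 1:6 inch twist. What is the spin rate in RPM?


twist_m = 6*0.0254 = 0.1524 m
spin = v/twist = 677/0.1524 = 4442.257 rev/s
RPM = spin*60 = 4442.257*60 ≈ 266535 RPM

266535 RPM


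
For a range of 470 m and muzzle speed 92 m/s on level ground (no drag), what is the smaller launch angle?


sin(2*theta) = R*g/v0^2 = 470*9.81/92^2 = 0.544742, theta = arcsin(0.544742)/2 = 16.5°

16.5 degrees


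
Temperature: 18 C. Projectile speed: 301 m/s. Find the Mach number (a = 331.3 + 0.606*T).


a = 331.3 + 0.606*(18) = 342.208 m/s
M = v/a = 301/342.208 = 0.8796

0.8796


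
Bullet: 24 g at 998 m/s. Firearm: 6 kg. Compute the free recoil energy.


v_r = m_p*v_p/m_gun = 0.024*998/6 = 3.992 m/s, E_r = 0.5*m_gun*v_r^2 = 0.5*6*3.992^2 = 47.81 J

47.81 J


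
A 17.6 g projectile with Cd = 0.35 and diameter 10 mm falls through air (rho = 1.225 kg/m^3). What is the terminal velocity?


A = pi*(d/2)^2 = pi*(10/2000)^2 = 7.85398e-05 m^2
vt = sqrt(2mg/(Cd*rho*A)) = sqrt(2*0.0176*9.81/(0.35 * 1.225 * 7.85398e-05)) = 101.3 m/s

101.3 m/s


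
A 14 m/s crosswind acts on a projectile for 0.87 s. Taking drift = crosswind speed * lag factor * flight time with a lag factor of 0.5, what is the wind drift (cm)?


drift = v_wind * lag * t = 14 * 0.5 * 0.87 = 6.09 m ≈ 609 cm

609 cm


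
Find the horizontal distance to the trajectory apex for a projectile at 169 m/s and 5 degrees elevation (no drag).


R = v0^2*sin(2*theta)/g = 169^2*sin(2*5°)/9.81 = 505.562 m
apex_dist = R/2 = 505.562/2 = 252.8 m

252.8 m


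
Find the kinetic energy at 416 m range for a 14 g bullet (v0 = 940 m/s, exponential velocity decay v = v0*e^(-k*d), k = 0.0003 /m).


v = v0*exp(-k*d) = 940*exp(-0.0003*416) = 829.713 m/s
E = 0.5*m*v^2 = 0.5*0.014*829.713^2 = 4819 J

4819 J


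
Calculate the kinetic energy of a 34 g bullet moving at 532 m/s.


E = 0.5*m*v^2 = 0.5*0.034*532^2 = 4811 J

4811 J


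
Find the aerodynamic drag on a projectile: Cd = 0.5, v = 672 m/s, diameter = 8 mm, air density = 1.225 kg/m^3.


A = pi*(d/2)^2 = pi*(8/2000)^2 = 5.02655e-05 m^2
Fd = 0.5*Cd*rho*A*v^2 = 0.5*0.5*1.225*5.02655e-05*672^2 = 6.952 N

6.952 N


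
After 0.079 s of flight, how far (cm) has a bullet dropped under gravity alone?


drop = 0.5*g*t^2 = 0.5*9.81*0.079^2 = 0.0306121 m ≈ 3.061 cm

3.061 cm


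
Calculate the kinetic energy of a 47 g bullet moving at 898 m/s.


E = 0.5*m*v^2 = 0.5*0.047*898^2 = 18950 J

18950 J


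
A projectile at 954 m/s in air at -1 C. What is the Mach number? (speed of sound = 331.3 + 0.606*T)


a = 331.3 + 0.606*(-1) = 330.694 m/s
M = v/a = 954/330.694 = 2.885

2.885


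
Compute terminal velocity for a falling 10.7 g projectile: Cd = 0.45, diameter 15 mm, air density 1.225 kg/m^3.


A = pi*(d/2)^2 = pi*(15/2000)^2 = 1.76715e-04 m^2
vt = sqrt(2mg/(Cd*rho*A)) = sqrt(2*0.0107*9.81/(0.45 * 1.225 * 1.76715e-04)) = 46.42 m/s

46.42 m/s


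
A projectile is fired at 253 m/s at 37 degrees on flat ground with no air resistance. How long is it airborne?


T = 2*v0*sin(theta)/g = 2*253*sin(37°)/9.81 = 31.04 s

31.04 s


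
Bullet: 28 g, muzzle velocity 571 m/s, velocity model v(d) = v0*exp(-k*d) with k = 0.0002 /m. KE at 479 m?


v = v0*exp(-k*d) = 571*exp(-0.0002*479) = 518.837 m/s
E = 0.5*m*v^2 = 0.5*0.028*518.837^2 = 3769 J

3769 J


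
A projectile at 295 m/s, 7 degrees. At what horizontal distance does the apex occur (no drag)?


R = v0^2*sin(2*theta)/g = 295^2*sin(2*7°)/9.81 = 2146.1 m
apex_dist = R/2 = 2146.1/2 = 1073 m

1073 m


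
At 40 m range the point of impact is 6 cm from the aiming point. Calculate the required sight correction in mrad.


1 mrad subtends 1 cm per 10 m of range, so adj = error_cm / (dist_m / 10) = 6 / (40/10) = 1.5 mrad

1.5 mrad


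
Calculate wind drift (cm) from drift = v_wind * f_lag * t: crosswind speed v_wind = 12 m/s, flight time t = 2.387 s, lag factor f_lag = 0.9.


drift = v_wind * lag * t = 12 * 0.9 * 2.387 = 25.7796 m ≈ 2578 cm

2578 cm


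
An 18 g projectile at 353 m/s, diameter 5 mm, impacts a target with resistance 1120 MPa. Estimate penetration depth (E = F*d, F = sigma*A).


A = pi*(d/2)^2 = pi*(5/2)^2 = 19.635 mm^2
E = 0.5*m*v^2 = 0.5*0.018*353^2 = 1121.48 J
depth = E/(sigma*A) = 1121.48 J / (1120 MPa * 19.635 mm^2) = 1121.48/(1120 * 19.635) m = 0.0509969 m ≈ 51 mm

51 mm


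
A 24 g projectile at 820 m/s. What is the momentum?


p = m*v = 0.024*820 = 19.68 kg·m/s

19.68 kg·m/s


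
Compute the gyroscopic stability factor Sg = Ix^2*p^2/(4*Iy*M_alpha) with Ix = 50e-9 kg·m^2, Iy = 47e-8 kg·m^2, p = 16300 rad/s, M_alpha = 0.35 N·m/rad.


Sg = Ix^2 * p^2 / (4 * Iy * M_alpha) = (50e-9)^2 * 16300^2 / (4 * 47e-8 * 0.35) = 1.009

1.009


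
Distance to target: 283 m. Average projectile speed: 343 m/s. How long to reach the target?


t = d/v = 283/343 = 0.8251 s

0.8251 s


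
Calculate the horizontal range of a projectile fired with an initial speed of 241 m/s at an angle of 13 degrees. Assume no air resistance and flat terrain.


R = v0^2 * sin(2*theta) / g = 241^2 * sin(2*13°) / 9.81 = 2595 m

2595 m


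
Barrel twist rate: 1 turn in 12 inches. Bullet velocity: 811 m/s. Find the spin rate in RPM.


twist_m = 12*0.0254 = 0.3048 m
spin = v/twist = 811/0.3048 = 2660.761 rev/s
RPM = spin*60 = 2660.761*60 ≈ 159646 RPM

159646 RPM


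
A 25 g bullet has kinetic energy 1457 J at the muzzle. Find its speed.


v = sqrt(2*E/m) = sqrt(2*1457/0.025) = 341.4 m/s

341.4 m/s


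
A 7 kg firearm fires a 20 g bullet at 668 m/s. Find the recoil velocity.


v_recoil = m_p * v_p / m_gun = 0.02 * 668 / 7 = 1.909 m/s

1.909 m/s


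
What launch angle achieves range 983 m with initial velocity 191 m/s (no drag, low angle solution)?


sin(2*theta) = R*g/v0^2 = 983*9.81/191^2 = 0.264336, theta = arcsin(0.264336)/2 = 7.664°

7.664 degrees


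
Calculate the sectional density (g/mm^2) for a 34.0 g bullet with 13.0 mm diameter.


SD = m/d^2 = 34.0/13.0^2 = 0.2012 g/mm^2

0.2012 g/mm^2


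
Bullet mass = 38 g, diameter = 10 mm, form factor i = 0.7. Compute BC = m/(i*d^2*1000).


BC = m/(i*d^2*1000) = 38/(0.7 * 10^2 * 1000) = 0.0005429

0.0005429


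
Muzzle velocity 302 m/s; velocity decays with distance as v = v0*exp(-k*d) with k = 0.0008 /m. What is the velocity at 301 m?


v = v0*exp(-k*d) = 302*exp(-0.0008*301) = 237.4 m/s

237.4 m/s


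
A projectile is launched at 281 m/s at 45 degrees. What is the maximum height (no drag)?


H = (v0*sin(theta))^2 / (2g) = (281*sin(45°))^2 / (2*9.81) = 2012 m

2012 m


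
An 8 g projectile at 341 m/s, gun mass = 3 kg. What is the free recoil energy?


v_r = m_p*v_p/m_gun = 0.008*341/3 = 0.909333 m/s, E_r = 0.5*m_gun*v_r^2 = 0.5*3*0.909333^2 = 1.24 J

1.24 J


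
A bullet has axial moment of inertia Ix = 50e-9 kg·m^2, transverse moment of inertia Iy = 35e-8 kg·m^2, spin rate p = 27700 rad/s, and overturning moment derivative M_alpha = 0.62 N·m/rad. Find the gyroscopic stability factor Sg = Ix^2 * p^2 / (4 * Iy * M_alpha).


Sg = Ix^2 * p^2 / (4 * Iy * M_alpha) = (50e-9)^2 * 27700^2 / (4 * 35e-8 * 0.62) = 2.21

2.21


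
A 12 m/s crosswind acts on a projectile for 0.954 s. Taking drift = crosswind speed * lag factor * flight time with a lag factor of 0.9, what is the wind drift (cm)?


drift = v_wind * lag * t = 12 * 0.9 * 0.954 = 10.3032 m ≈ 1030 cm

1030 cm


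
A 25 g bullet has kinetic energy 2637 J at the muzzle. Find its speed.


v = sqrt(2*E/m) = sqrt(2*2637/0.025) = 459.3 m/s

459.3 m/s


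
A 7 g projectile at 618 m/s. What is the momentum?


p = m*v = 0.007*618 = 4.326 kg·m/s

4.326 kg·m/s


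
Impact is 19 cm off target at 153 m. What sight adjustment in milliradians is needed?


1 mrad subtends 1 cm per 10 m of range, so adj = error_cm / (dist_m / 10) = 19 / (153/10) = 1.242 mrad

1.242 mrad


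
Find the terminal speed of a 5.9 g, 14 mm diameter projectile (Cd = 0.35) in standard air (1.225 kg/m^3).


A = pi*(d/2)^2 = pi*(14/2000)^2 = 1.53938e-04 m^2
vt = sqrt(2mg/(Cd*rho*A)) = sqrt(2*0.0059*9.81/(0.35 * 1.225 * 1.53938e-04)) = 41.88 m/s

41.88 m/s


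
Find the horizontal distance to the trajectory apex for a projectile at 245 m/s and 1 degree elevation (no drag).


R = v0^2*sin(2*theta)/g = 245^2*sin(2*1°)/9.81 = 213.542 m
apex_dist = R/2 = 213.542/2 = 106.8 m

106.8 m


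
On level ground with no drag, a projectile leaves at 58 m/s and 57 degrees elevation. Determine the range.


R = v0^2 * sin(2*theta) / g = 58^2 * sin(2*57°) / 9.81 = 313.3 m

313.3 m


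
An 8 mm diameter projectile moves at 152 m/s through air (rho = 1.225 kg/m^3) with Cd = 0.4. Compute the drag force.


A = pi*(d/2)^2 = pi*(8/2000)^2 = 5.02655e-05 m^2
Fd = 0.5*Cd*rho*A*v^2 = 0.5*0.4*1.225*5.02655e-05*152^2 = 0.2845 N

0.2845 N


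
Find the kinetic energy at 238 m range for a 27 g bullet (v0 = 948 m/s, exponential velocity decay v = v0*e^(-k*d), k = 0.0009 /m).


v = v0*exp(-k*d) = 948*exp(-0.0009*238) = 765.213 m/s
E = 0.5*m*v^2 = 0.5*0.027*765.213^2 = 7905 J

7905 J


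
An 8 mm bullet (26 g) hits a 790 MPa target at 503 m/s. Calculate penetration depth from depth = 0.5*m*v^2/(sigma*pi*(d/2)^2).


A = pi*(d/2)^2 = pi*(8/2)^2 = 50.2655 mm^2
E = 0.5*m*v^2 = 0.5*0.026*503^2 = 3289.12 J
depth = E/(sigma*A) = 3289.12 J / (790 MPa * 50.2655 mm^2) = 3289.12/(790 * 50.2655) m = 0.082829 m ≈ 82.83 mm

82.83 mm


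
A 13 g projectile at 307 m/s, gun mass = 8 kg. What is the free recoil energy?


v_r = m_p*v_p/m_gun = 0.013*307/8 = 0.498875 m/s, E_r = 0.5*m_gun*v_r^2 = 0.5*8*0.498875^2 = 0.9955 J

0.9955 J


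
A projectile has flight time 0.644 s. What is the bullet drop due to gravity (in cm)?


drop = 0.5*g*t^2 = 0.5*9.81*0.644^2 = 2.03428 m ≈ 203.4 cm

203.4 cm


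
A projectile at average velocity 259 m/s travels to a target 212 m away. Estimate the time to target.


t = d/v = 212/259 = 0.8185 s

0.8185 s


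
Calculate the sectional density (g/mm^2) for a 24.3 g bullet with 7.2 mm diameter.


SD = m/d^2 = 24.3/7.2^2 = 0.4688 g/mm^2

0.4688 g/mm^2


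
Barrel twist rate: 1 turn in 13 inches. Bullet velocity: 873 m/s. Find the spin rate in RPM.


twist_m = 13*0.0254 = 0.3302 m
spin = v/twist = 873/0.3302 = 2643.852 rev/s
RPM = spin*60 = 2643.852*60 ≈ 158631 RPM

158631 RPM


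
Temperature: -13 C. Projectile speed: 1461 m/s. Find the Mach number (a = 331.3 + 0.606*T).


a = 331.3 + 0.606*(-13) = 323.422 m/s
M = v/a = 1461/323.422 = 4.517

4.517


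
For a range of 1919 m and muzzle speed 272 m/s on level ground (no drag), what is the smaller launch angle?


sin(2*theta) = R*g/v0^2 = 1919*9.81/272^2 = 0.254452, theta = arcsin(0.254452)/2 = 7.371°

7.371 degrees


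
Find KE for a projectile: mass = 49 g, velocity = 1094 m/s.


E = 0.5*m*v^2 = 0.5*0.049*1094^2 = 29322 J

29322 J


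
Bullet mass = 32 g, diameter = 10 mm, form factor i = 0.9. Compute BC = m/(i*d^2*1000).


BC = m/(i*d^2*1000) = 32/(0.9 * 10^2 * 1000) = 0.0003556

0.0003556


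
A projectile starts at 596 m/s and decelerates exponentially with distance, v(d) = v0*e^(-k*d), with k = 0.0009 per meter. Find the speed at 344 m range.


v = v0*exp(-k*d) = 596*exp(-0.0009*344) = 437.3 m/s

437.3 m/s


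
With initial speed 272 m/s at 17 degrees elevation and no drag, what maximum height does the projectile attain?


H = (v0*sin(theta))^2 / (2g) = (272*sin(17°))^2 / (2*9.81) = 322.3 m

322.3 m


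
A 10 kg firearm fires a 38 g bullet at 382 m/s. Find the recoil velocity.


v_recoil = m_p * v_p / m_gun = 0.038 * 382 / 10 = 1.452 m/s

1.452 m/s


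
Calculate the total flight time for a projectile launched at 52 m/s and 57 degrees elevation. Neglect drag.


T = 2*v0*sin(theta)/g = 2*52*sin(57°)/9.81 = 8.891 s

8.891 s


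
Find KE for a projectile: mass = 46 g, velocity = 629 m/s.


E = 0.5*m*v^2 = 0.5*0.046*629^2 = 9100 J

9100 J


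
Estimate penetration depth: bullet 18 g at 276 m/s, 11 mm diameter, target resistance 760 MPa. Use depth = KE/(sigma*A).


A = pi*(d/2)^2 = pi*(11/2)^2 = 95.0332 mm^2
E = 0.5*m*v^2 = 0.5*0.018*276^2 = 685.584 J
depth = E/(sigma*A) = 685.584 J / (760 MPa * 95.0332 mm^2) = 685.584/(760 * 95.0332) m = 0.00949231 m ≈ 9.492 mm

9.492 mm


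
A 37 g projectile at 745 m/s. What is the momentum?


p = m*v = 0.037*745 = 27.56 kg·m/s

27.56 kg·m/s


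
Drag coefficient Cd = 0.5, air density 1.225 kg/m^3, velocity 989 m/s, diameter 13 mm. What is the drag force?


A = pi*(d/2)^2 = pi*(13/2000)^2 = 1.32732e-04 m^2
Fd = 0.5*Cd*rho*A*v^2 = 0.5*0.5*1.225*1.32732e-04*989^2 = 39.76 N

39.76 N


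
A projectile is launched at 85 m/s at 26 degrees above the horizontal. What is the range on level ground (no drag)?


R = v0^2 * sin(2*theta) / g = 85^2 * sin(2*26°) / 9.81 = 580.4 m

580.4 m


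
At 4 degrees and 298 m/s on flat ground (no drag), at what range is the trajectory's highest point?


R = v0^2*sin(2*theta)/g = 298^2*sin(2*4°)/9.81 = 1259.85 m
apex_dist = R/2 = 1259.85/2 = 629.9 m

629.9 m


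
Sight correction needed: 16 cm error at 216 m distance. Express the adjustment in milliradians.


1 mrad subtends 1 cm per 10 m of range, so adj = error_cm / (dist_m / 10) = 16 / (216/10) = 0.7407 mrad

0.7407 mrad


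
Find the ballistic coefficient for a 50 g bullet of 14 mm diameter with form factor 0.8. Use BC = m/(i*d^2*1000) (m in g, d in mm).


BC = m/(i*d^2*1000) = 50/(0.8 * 14^2 * 1000) = 0.0003189

0.0003189


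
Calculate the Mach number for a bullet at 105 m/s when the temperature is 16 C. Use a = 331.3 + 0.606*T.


a = 331.3 + 0.606*(16) = 340.996 m/s
M = v/a = 105/340.996 = 0.3079

0.3079


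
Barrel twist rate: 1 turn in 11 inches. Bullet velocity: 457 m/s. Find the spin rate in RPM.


twist_m = 11*0.0254 = 0.2794 m
spin = v/twist = 457/0.2794 = 1635.648 rev/s
RPM = spin*60 = 1635.648*60 ≈ 98139 RPM

98139 RPM


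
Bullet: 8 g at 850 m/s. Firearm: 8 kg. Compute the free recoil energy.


v_r = m_p*v_p/m_gun = 0.008*850/8 = 0.85 m/s, E_r = 0.5*m_gun*v_r^2 = 0.5*8*0.85^2 = 2.89 J

2.89 J


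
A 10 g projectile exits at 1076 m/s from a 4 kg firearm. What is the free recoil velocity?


v_recoil = m_p * v_p / m_gun = 0.01 * 1076 / 4 = 2.69 m/s

2.69 m/s


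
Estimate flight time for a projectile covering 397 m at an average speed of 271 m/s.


t = d/v = 397/271 = 1.465 s

1.465 s


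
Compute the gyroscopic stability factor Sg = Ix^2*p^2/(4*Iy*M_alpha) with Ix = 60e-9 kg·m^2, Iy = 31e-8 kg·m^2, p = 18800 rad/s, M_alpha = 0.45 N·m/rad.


Sg = Ix^2 * p^2 / (4 * Iy * M_alpha) = (60e-9)^2 * 18800^2 / (4 * 31e-8 * 0.45) = 2.28

2.28


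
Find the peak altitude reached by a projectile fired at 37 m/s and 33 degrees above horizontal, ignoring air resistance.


H = (v0*sin(theta))^2 / (2g) = (37*sin(33°))^2 / (2*9.81) = 20.7 m

20.7 m


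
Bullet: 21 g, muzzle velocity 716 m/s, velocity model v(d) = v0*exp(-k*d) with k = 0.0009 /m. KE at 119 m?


v = v0*exp(-k*d) = 716*exp(-0.0009*119) = 643.28 m/s
E = 0.5*m*v^2 = 0.5*0.021*643.28^2 = 4345 J

4345 J


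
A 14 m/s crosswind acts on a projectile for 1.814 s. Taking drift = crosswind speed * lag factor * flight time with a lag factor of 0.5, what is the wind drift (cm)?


drift = v_wind * lag * t = 14 * 0.5 * 1.814 = 12.698 m ≈ 1270 cm

1270 cm


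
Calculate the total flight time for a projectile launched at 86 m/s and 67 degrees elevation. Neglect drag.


T = 2*v0*sin(theta)/g = 2*86*sin(67°)/9.81 = 16.14 s

16.14 s


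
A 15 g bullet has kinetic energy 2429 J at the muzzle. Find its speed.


v = sqrt(2*E/m) = sqrt(2*2429/0.015) = 569.1 m/s

569.1 m/s


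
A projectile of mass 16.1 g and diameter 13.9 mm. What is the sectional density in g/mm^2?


SD = m/d^2 = 16.1/13.9^2 = 0.08333 g/mm^2

0.08333 g/mm^2


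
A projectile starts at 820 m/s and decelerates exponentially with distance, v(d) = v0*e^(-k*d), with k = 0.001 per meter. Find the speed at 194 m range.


v = v0*exp(-k*d) = 820*exp(-0.001*194) = 675.4 m/s

675.4 m/s


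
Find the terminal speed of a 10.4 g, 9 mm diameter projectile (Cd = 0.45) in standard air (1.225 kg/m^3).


A = pi*(d/2)^2 = pi*(9/2000)^2 = 6.36173e-05 m^2
vt = sqrt(2mg/(Cd*rho*A)) = sqrt(2*0.0104*9.81/(0.45 * 1.225 * 6.36173e-05)) = 76.28 m/s

76.28 m/s


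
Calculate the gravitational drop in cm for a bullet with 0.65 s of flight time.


drop = 0.5*g*t^2 = 0.5*9.81*0.65^2 = 2.07236 m ≈ 207.2 cm

207.2 cm


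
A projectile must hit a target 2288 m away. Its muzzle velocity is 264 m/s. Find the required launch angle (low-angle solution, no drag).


sin(2*theta) = R*g/v0^2 = 2288*9.81/264^2 = 0.322045, theta = arcsin(0.322045)/2 = 9.393°

9.393 degrees


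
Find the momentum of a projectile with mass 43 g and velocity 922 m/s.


p = m*v = 0.043*922 = 39.65 kg·m/s

39.65 kg·m/s


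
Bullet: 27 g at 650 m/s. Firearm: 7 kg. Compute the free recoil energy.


v_r = m_p*v_p/m_gun = 0.027*650/7 = 2.50714 m/s, E_r = 0.5*m_gun*v_r^2 = 0.5*7*2.50714^2 = 22 J

22 J


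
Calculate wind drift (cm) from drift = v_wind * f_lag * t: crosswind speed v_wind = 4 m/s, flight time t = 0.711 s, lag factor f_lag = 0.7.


drift = v_wind * lag * t = 4 * 0.7 * 0.711 = 1.9908 m ≈ 199.1 cm

199.1 cm


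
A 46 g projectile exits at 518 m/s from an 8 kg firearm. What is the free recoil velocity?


v_recoil = m_p * v_p / m_gun = 0.046 * 518 / 8 = 2.978 m/s

2.978 m/s


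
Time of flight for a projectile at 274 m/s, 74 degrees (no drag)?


T = 2*v0*sin(theta)/g = 2*274*sin(74°)/9.81 = 53.7 s

53.7 s


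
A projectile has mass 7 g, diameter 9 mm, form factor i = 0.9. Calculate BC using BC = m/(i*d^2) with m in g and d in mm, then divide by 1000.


BC = m/(i*d^2*1000) = 7/(0.9 * 9^2 * 1000) = 9.602e-05

9.602e-05


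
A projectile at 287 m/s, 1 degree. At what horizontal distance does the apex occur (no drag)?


R = v0^2*sin(2*theta)/g = 287^2*sin(2*1°)/9.81 = 293.031 m
apex_dist = R/2 = 293.031/2 = 146.5 m

146.5 m


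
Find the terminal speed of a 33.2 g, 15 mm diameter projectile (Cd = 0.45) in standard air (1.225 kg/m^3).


A = pi*(d/2)^2 = pi*(15/2000)^2 = 1.76715e-04 m^2
vt = sqrt(2mg/(Cd*rho*A)) = sqrt(2*0.0332*9.81/(0.45 * 1.225 * 1.76715e-04)) = 81.77 m/s

81.77 m/s


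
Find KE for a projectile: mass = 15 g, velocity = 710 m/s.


E = 0.5*m*v^2 = 0.5*0.015*710^2 = 3781 J

3781 J


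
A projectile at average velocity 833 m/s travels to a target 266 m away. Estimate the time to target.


t = d/v = 266/833 = 0.3193 s

0.3193 s


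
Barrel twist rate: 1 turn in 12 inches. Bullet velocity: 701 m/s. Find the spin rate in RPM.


twist_m = 12*0.0254 = 0.3048 m
spin = v/twist = 701/0.3048 = 2299.869 rev/s
RPM = spin*60 = 2299.869*60 ≈ 137992 RPM

137992 RPM


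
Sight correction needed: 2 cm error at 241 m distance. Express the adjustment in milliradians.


1 mrad subtends 1 cm per 10 m of range, so adj = error_cm / (dist_m / 10) = 2 / (241/10) = 0.08299 mrad

0.08299 mrad


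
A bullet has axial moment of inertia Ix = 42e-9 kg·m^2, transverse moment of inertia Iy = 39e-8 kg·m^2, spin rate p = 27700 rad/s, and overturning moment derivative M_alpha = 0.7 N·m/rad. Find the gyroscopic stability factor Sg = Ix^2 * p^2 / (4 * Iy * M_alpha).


Sg = Ix^2 * p^2 / (4 * Iy * M_alpha) = (42e-9)^2 * 27700^2 / (4 * 39e-8 * 0.7) = 1.239

1.239


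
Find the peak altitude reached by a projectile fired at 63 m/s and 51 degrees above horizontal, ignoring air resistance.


H = (v0*sin(theta))^2 / (2g) = (63*sin(51°))^2 / (2*9.81) = 122.2 m

122.2 m


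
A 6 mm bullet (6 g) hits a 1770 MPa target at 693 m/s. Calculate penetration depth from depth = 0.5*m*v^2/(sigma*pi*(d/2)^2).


A = pi*(d/2)^2 = pi*(6/2)^2 = 28.2743 mm^2
E = 0.5*m*v^2 = 0.5*0.006*693^2 = 1440.75 J
depth = E/(sigma*A) = 1440.75 J / (1770 MPa * 28.2743 mm^2) = 1440.75/(1770 * 28.2743) m = 0.0287887 m ≈ 28.79 mm

28.79 mm


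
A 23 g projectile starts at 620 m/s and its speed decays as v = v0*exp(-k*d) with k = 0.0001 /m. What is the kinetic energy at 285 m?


v = v0*exp(-k*d) = 620*exp(-0.0001*285) = 602.579 m/s
E = 0.5*m*v^2 = 0.5*0.023*602.579^2 = 4176 J

4176 J


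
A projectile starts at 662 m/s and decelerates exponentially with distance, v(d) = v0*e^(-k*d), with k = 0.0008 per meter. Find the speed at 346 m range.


v = v0*exp(-k*d) = 662*exp(-0.0008*346) = 501.9 m/s

501.9 m/s


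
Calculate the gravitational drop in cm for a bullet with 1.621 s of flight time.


drop = 0.5*g*t^2 = 0.5*9.81*1.621^2 = 12.8886 m ≈ 1289 cm

1289 cm


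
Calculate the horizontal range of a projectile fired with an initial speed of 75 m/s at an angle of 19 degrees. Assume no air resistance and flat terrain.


R = v0^2 * sin(2*theta) / g = 75^2 * sin(2*19°) / 9.81 = 353 m

353 m


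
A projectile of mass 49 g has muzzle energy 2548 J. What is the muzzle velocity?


v = sqrt(2*E/m) = sqrt(2*2548/0.049) = 322.5 m/s

322.5 m/s


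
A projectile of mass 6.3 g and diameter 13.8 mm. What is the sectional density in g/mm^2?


SD = m/d^2 = 6.3/13.8^2 = 0.03308 g/mm^2

0.03308 g/mm^2


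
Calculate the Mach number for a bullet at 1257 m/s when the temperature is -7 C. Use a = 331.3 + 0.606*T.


a = 331.3 + 0.606*(-7) = 327.058 m/s
M = v/a = 1257/327.058 = 3.843

3.843


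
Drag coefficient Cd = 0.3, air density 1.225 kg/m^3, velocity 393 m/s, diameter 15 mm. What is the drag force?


A = pi*(d/2)^2 = pi*(15/2000)^2 = 1.76715e-04 m^2
Fd = 0.5*Cd*rho*A*v^2 = 0.5*0.3*1.225*1.76715e-04*393^2 = 5.015 N

5.015 N


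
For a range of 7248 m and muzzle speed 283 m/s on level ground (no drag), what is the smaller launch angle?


sin(2*theta) = R*g/v0^2 = 7248*9.81/283^2 = 0.887798, theta = arcsin(0.887798)/2 = 31.3°

31.3 degrees


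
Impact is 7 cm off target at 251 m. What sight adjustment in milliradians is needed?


1 mrad subtends 1 cm per 10 m of range, so adj = error_cm / (dist_m / 10) = 7 / (251/10) = 0.2789 mrad

0.2789 mrad


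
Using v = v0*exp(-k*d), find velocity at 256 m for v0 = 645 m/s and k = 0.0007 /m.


v = v0*exp(-k*d) = 645*exp(-0.0007*256) = 539.2 m/s

539.2 m/s


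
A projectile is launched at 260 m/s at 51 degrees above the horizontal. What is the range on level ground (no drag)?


R = v0^2 * sin(2*theta) / g = 260^2 * sin(2*51°) / 9.81 = 6740 m

6740 m


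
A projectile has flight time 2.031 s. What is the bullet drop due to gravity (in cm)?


drop = 0.5*g*t^2 = 0.5*9.81*2.031^2 = 20.2329 m ≈ 2023 cm

2023 cm


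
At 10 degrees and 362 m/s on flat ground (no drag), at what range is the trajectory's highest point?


R = v0^2*sin(2*theta)/g = 362^2*sin(2*10°)/9.81 = 4568.78 m
apex_dist = R/2 = 4568.78/2 = 2284 m

2284 m


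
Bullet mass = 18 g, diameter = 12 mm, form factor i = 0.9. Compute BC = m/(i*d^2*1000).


BC = m/(i*d^2*1000) = 18/(0.9 * 12^2 * 1000) = 0.0001389

0.0001389


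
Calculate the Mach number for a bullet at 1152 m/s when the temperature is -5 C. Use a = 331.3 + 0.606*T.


a = 331.3 + 0.606*(-5) = 328.27 m/s
M = v/a = 1152/328.27 = 3.509

3.509


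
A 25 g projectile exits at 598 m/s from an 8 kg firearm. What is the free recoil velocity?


v_recoil = m_p * v_p / m_gun = 0.025 * 598 / 8 = 1.869 m/s

1.869 m/s


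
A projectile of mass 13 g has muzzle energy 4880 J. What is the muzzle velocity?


v = sqrt(2*E/m) = sqrt(2*4880/0.013) = 866.5 m/s

866.5 m/s


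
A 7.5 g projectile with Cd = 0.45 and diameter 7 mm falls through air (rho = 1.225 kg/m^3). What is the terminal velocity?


A = pi*(d/2)^2 = pi*(7/2000)^2 = 3.84845e-05 m^2
vt = sqrt(2mg/(Cd*rho*A)) = sqrt(2*0.0075*9.81/(0.45 * 1.225 * 3.84845e-05)) = 83.28 m/s

83.28 m/s


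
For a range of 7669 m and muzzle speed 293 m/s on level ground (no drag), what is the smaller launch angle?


sin(2*theta) = R*g/v0^2 = 7669*9.81/293^2 = 0.87634, theta = arcsin(0.87634)/2 = 30.6°

30.6 degrees


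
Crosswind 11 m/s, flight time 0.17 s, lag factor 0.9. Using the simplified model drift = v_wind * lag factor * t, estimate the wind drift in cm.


drift = v_wind * lag * t = 11 * 0.9 * 0.17 = 1.683 m ≈ 168.3 cm

168.3 cm


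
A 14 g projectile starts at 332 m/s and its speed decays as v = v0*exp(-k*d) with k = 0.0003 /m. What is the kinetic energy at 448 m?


v = v0*exp(-k*d) = 332*exp(-0.0003*448) = 290.248 m/s
E = 0.5*m*v^2 = 0.5*0.014*290.248^2 = 589.7 J

589.7 J


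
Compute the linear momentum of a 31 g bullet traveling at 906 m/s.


p = m*v = 0.031*906 = 28.09 kg·m/s

28.09 kg·m/s


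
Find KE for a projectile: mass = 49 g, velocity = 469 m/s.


E = 0.5*m*v^2 = 0.5*0.049*469^2 = 5389 J

5389 J


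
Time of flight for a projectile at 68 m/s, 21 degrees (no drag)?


T = 2*v0*sin(theta)/g = 2*68*sin(21°)/9.81 = 4.968 s

4.968 s


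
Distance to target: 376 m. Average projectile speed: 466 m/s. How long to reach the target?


t = d/v = 376/466 = 0.8069 s

0.8069 s


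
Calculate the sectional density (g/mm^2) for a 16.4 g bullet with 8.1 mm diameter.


SD = m/d^2 = 16.4/8.1^2 = 0.25 g/mm^2

0.25 g/mm^2


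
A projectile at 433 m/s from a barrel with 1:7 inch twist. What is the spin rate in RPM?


twist_m = 7*0.0254 = 0.1778 m
spin = v/twist = 433/0.1778 = 2435.321 rev/s
RPM = spin*60 = 2435.321*60 ≈ 146119 RPM

146119 RPM


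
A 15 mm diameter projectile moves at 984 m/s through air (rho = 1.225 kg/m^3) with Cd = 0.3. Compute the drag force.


A = pi*(d/2)^2 = pi*(15/2000)^2 = 1.76715e-04 m^2
Fd = 0.5*Cd*rho*A*v^2 = 0.5*0.3*1.225*1.76715e-04*984^2 = 31.44 N

31.44 N


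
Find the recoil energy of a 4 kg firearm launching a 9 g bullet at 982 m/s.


v_r = m_p*v_p/m_gun = 0.009*982/4 = 2.2095 m/s, E_r = 0.5*m_gun*v_r^2 = 0.5*4*2.2095^2 = 9.764 J

9.764 J


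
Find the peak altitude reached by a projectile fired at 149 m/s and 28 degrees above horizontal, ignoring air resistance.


H = (v0*sin(theta))^2 / (2g) = (149*sin(28°))^2 / (2*9.81) = 249.4 m

249.4 m


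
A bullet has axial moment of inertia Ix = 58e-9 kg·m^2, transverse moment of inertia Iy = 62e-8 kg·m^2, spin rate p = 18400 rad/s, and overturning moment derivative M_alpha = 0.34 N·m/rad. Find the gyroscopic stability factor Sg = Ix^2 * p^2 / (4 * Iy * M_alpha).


Sg = Ix^2 * p^2 / (4 * Iy * M_alpha) = (58e-9)^2 * 18400^2 / (4 * 62e-8 * 0.34) = 1.351

1.351


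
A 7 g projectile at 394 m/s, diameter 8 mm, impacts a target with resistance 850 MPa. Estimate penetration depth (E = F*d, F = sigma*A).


A = pi*(d/2)^2 = pi*(8/2)^2 = 50.2655 mm^2
E = 0.5*m*v^2 = 0.5*0.007*394^2 = 543.326 J
depth = E/(sigma*A) = 543.326 J / (850 MPa * 50.2655 mm^2) = 543.326/(850 * 50.2655) m = 0.0127166 m ≈ 12.72 mm

12.72 mm


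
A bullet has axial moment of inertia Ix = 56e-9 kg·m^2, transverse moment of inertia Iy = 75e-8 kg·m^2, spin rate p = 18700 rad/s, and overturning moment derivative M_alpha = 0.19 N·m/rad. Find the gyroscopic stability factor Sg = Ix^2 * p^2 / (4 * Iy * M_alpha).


Sg = Ix^2 * p^2 / (4 * Iy * M_alpha) = (56e-9)^2 * 18700^2 / (4 * 75e-8 * 0.19) = 1.924

1.924


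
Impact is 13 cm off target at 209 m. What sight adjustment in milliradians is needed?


1 mrad subtends 1 cm per 10 m of range, so adj = error_cm / (dist_m / 10) = 13 / (209/10) = 0.622 mrad

0.622 mrad


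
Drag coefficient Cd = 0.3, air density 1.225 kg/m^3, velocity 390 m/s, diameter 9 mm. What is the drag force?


A = pi*(d/2)^2 = pi*(9/2000)^2 = 6.36173e-05 m^2
Fd = 0.5*Cd*rho*A*v^2 = 0.5*0.3*1.225*6.36173e-05*390^2 = 1.778 N

1.778 N


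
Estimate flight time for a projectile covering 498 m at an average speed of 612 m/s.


t = d/v = 498/612 = 0.8137 s

0.8137 s


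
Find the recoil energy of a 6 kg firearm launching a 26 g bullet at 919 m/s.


v_r = m_p*v_p/m_gun = 0.026*919/6 = 3.98233 m/s, E_r = 0.5*m_gun*v_r^2 = 0.5*6*3.98233^2 = 47.58 J

47.58 J


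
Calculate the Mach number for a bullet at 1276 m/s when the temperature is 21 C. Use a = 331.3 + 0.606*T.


a = 331.3 + 0.606*(21) = 344.026 m/s
M = v/a = 1276/344.026 = 3.709

3.709


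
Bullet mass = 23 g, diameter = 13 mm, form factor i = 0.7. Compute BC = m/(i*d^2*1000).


BC = m/(i*d^2*1000) = 23/(0.7 * 13^2 * 1000) = 0.0001944

0.0001944


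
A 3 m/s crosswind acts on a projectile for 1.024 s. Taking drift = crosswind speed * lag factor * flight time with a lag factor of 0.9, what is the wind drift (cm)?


drift = v_wind * lag * t = 3 * 0.9 * 1.024 = 2.7648 m ≈ 276.5 cm

276.5 cm


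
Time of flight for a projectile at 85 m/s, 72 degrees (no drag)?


T = 2*v0*sin(theta)/g = 2*85*sin(72°)/9.81 = 16.48 s

16.48 s


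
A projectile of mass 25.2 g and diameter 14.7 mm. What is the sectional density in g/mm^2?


SD = m/d^2 = 25.2/14.7^2 = 0.1166 g/mm^2

0.1166 g/mm^2


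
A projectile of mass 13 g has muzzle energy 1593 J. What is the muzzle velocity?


v = sqrt(2*E/m) = sqrt(2*1593/0.013) = 495.1 m/s

495.1 m/s


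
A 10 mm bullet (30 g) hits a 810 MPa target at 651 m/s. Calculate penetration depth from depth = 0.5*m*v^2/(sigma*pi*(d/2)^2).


A = pi*(d/2)^2 = pi*(10/2)^2 = 78.5398 mm^2
E = 0.5*m*v^2 = 0.5*0.03*651^2 = 6357.01 J
depth = E/(sigma*A) = 6357.01 J / (810 MPa * 78.5398 mm^2) = 6357.01/(810 * 78.5398) m = 0.099926 m ≈ 99.93 mm

99.93 mm


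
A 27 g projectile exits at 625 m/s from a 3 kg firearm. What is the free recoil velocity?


v_recoil = m_p * v_p / m_gun = 0.027 * 625 / 3 = 5.625 m/s

5.625 m/s


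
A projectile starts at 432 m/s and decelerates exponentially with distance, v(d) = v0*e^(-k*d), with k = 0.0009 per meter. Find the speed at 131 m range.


v = v0*exp(-k*d) = 432*exp(-0.0009*131) = 384 m/s

384 m/s


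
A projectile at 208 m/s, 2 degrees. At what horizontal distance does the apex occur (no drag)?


R = v0^2*sin(2*theta)/g = 208^2*sin(2*2°)/9.81 = 307.64 m
apex_dist = R/2 = 307.64/2 = 153.8 m

153.8 m


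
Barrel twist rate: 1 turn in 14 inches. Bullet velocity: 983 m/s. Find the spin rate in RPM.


twist_m = 14*0.0254 = 0.3556 m
spin = v/twist = 983/0.3556 = 2764.342 rev/s
RPM = spin*60 = 2764.342*60 ≈ 165861 RPM

165861 RPM


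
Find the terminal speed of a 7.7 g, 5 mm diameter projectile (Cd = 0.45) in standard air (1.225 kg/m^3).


A = pi*(d/2)^2 = pi*(5/2000)^2 = 1.96350e-05 m^2
vt = sqrt(2mg/(Cd*rho*A)) = sqrt(2*0.0077*9.81/(0.45 * 1.225 * 1.96350e-05)) = 118.1 m/s

118.1 m/s


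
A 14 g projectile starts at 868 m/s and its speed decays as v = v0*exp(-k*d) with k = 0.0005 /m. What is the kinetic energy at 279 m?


v = v0*exp(-k*d) = 868*exp(-0.0005*279) = 754.98 m/s
E = 0.5*m*v^2 = 0.5*0.014*754.98^2 = 3990 J

3990 J


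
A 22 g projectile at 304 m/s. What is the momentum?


p = m*v = 0.022*304 = 6.688 kg·m/s

6.688 kg·m/s
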